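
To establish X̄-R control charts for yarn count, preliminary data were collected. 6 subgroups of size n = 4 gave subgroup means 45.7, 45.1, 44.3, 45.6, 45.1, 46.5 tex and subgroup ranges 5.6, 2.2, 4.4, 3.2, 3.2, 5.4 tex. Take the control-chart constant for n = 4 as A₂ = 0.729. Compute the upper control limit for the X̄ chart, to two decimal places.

X̄̄ = (45.7 + 45.1 + 44.3 + 45.6 + 45.1 + 46.5) / 6 = 272.3000 / 6 = 45.3833
R̄ = (5.6 + 2.2 + 4.4 + 3.2 + 3.2 + 5.4) / 6 = 24.0000 / 6 = 4.0000
UCL = X̄̄ + A₂·R̄ = 45.3833 + 0.729 × 4.0000 = 48.2993

48.30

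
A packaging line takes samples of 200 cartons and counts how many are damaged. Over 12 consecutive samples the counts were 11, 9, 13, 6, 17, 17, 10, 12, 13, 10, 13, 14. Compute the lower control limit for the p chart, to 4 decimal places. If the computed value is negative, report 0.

p̄ = Σdᵢ / (k·n) = 145 / (12 × 200) = 0.06042
LCL = p̄ − 3·√(p̄(1−p̄)/n) = 0.06042 − 3 × 0.01685 = 0.00987

0.0099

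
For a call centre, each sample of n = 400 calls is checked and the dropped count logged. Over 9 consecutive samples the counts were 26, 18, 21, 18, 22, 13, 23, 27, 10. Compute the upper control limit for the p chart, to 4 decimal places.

p̄ = Σdᵢ / (k·n) = 178 / (9 × 400) = 0.04944
UCL = p̄ + 3·√(p̄(1−p̄)/n) = 0.04944 + 3 × √(0.04944×0.95056/400) = 0.04944 + 3 × 0.01084 = 0.08196

0.0820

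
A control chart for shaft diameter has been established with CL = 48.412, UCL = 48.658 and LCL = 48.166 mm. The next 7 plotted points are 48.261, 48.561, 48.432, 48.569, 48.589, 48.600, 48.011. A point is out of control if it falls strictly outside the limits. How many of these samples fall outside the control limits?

Compare each point to [48.166, 48.658]: sample 7 = 48.011 < LCL.

1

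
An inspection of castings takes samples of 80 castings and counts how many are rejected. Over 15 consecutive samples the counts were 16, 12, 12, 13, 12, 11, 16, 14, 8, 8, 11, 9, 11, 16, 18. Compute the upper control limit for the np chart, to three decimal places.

p̄ = Σdᵢ / (k·n) = 187 / (15 × 80) = 0.15583
UCL = np̄ + 3·√(np̄(1−p̄)) = 12.4667 + 3 × √(12.4667×0.84417) = 12.4667 + 3 × 3.2441 = 22.1989

22.199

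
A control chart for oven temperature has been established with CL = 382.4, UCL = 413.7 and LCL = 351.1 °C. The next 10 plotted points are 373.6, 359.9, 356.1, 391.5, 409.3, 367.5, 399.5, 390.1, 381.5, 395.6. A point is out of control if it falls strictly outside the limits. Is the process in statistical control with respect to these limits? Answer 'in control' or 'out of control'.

All 10 points lie within [351.1, 413.7].

in control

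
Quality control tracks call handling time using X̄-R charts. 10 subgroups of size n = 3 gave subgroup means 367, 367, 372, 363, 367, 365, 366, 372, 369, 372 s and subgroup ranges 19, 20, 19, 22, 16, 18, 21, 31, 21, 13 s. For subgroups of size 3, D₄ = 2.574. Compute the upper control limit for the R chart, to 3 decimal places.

51.480

R̄ = (19 + 20 + 19 + 22 + 16 + 18 + 21 + 31 + 21 + 13) / 10 = 200.0000 / 10 = 20.0000
UCL_R = D₄·R̄ = 2.574 × 20.0000 = 51.4800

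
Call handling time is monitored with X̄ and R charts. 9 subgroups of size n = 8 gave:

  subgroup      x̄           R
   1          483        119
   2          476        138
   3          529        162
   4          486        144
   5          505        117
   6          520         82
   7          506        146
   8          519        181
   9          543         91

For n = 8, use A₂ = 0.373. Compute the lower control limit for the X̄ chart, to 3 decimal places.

458.540

X̄̄ = (483 + 476 + 529 + 486 + 505 + 520 + 506 + 519 + 543) / 9 = 4567.0000 / 9 = 507.4444
R̄ = (119 + 138 + 162 + 144 + 117 + 82 + 146 + 181 + 91) / 9 = 1180.0000 / 9 = 131.1111
LCL = X̄̄ − A₂·R̄ = 507.4444 − 0.373 × 131.1111 = 458.5400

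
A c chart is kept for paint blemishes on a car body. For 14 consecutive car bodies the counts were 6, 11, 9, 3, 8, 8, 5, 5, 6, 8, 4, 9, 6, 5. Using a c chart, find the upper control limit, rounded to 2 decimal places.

14.37

c̄ = (6 + 11 + 9 + 3 + 8 + 8 + 5 + 5 + 6 + 8 + 4 + 9 + 6 + 5) / 14 = 93 / 14 = 6.6429
UCL = c̄ + 3√c̄ = 6.6429 + 3 × √6.6429 = 6.6429 + 3 × 2.5774 = 14.3750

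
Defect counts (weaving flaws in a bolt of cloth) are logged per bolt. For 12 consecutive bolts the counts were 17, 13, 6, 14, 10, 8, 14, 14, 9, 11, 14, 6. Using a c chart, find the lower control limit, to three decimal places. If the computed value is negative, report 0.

1.234

c̄ = (17 + 13 + 6 + 14 + 10 + 8 + 14 + 14 + 9 + 11 + 14 + 6) / 12 = 136 / 12 = 11.3333
LCL = c̄ − 3√c̄ = 11.3333 − 3 × 3.3665 = 1.2338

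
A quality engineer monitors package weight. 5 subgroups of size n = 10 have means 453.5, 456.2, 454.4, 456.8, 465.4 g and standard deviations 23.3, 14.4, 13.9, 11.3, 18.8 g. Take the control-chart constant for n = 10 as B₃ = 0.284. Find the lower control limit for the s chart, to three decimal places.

4.641

s̄ = (23.3 + 14.4 + 13.9 + 11.3 + 18.8) / 5 = 16.3400
LCL_s = B₃·s̄ = 0.284 × 16.3400 = 4.6406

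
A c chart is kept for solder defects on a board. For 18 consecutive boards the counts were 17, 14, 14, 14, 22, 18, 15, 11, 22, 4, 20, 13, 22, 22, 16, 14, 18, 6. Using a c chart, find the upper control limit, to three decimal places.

27.541

c̄ = (17 + 14 + 14 + 14 + 22 + 18 + 15 + 11 + 22 + 4 + 20 + 13 + 22 + 22 + 16 + 14 + 18 + 6) / 18 = 282 / 18 = 15.6667
UCL = c̄ + 3√c̄ = 15.6667 + 3 × √15.6667 = 15.6667 + 3 × 3.9581 = 27.5410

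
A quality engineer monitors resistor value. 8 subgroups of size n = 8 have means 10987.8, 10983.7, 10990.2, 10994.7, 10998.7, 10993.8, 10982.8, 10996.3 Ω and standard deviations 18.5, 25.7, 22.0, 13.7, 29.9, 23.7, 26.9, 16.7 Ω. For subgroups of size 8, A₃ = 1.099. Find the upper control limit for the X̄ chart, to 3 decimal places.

11015.329

X̄̄ = (10987.8 + 10983.7 + 10990.2 + 10994.7 + 10998.7 + 10993.8 + 10982.8 + 10996.3) / 8 = 10991.0000
s̄ = (18.5 + 25.7 + 22.0 + 13.7 + 29.9 + 23.7 + 26.9 + 16.7) / 8 = 22.1375
UCL = X̄̄ + A₃·s̄ = 10991.0000 + 1.099 × 22.1375 = 11015.3291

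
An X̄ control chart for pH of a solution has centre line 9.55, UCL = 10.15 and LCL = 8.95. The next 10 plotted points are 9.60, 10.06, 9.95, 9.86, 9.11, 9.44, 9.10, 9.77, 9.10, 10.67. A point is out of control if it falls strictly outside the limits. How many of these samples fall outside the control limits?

1

Compare each point to [8.95, 10.15]: sample 10 = 10.67 > UCL.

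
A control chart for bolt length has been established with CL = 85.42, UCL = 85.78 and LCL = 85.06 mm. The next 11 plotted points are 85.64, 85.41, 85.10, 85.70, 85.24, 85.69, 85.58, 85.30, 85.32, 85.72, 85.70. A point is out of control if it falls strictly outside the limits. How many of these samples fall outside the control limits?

0

All 11 points lie within [85.06, 85.78].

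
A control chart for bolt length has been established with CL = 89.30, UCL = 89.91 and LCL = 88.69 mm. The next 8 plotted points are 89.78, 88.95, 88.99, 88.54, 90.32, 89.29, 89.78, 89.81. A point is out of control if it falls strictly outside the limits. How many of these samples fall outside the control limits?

2

Compare each point to [88.69, 89.91]: sample 4 = 88.54 < LCL; sample 5 = 90.32 > UCL.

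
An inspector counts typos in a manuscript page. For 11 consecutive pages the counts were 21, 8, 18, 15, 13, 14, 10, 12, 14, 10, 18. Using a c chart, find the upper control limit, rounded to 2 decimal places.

c̄ = (21 + 8 + 18 + 15 + 13 + 14 + 10 + 12 + 14 + 10 + 18) / 11 = 153 / 11 = 13.9091
UCL = c̄ + 3√c̄ = 13.9091 + 3 × √13.9091 = 13.9091 + 3 × 3.7295 = 25.0976

25.10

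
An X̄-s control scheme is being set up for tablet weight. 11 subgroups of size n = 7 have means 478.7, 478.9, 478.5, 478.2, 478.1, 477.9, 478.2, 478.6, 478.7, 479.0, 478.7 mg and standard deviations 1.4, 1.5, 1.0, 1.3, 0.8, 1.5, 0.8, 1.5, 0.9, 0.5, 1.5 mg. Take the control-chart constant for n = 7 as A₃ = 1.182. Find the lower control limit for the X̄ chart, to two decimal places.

477.14

X̄̄ = (478.7 + 478.9 + 478.5 + 478.2 + 478.1 + 477.9 + 478.2 + 478.6 + 478.7 + 479.0 + 478.7) / 11 = 478.5000
s̄ = (1.4 + 1.5 + 1.0 + 1.3 + 0.8 + 1.5 + 0.8 + 1.5 + 0.9 + 0.5 + 1.5) / 11 = 1.1545
LCL = X̄̄ − A₃·s̄ = 478.5000 − 1.182 × 1.1545 = 477.1353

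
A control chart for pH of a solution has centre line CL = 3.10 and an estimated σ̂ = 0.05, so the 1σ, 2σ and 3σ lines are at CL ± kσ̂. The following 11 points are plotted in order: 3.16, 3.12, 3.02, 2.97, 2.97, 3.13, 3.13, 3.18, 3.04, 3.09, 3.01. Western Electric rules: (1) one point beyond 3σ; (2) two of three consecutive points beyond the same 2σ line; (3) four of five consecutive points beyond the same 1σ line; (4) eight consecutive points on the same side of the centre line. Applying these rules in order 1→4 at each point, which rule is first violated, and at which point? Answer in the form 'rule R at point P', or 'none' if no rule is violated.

rule 2 at point 5

Zone of each point (C = within 1σ̂, B = 1σ̂–2σ̂, A = 2σ̂–3σ̂, * = beyond 3σ̂; sign = side of CL): 1:+B, 2:+C, 3:-B, 4:-A, 5:-A, 6:+C, 7:+C, 8:+B, 9:-B, 10:-C, 11:-B
Rule 2 (two of three consecutive points beyond the same 2σ limit) is satisfied at point 5.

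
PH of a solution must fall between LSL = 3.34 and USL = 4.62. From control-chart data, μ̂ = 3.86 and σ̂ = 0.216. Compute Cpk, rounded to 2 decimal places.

Cpu = (USL − μ̂) / (3σ̂) = (4.62 − 3.86) / (3 × 0.216) = 1.1728; Cpl = (μ̂ − LSL) / (3σ̂) = (3.86 − 3.34) / (3 × 0.216) = 0.8025; Cpk = min(Cpu, Cpl) = 0.8025

0.80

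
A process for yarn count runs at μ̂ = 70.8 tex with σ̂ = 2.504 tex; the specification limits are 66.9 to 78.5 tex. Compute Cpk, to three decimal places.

Cpu = (USL − μ̂) / (3σ̂) = (78.5 − 70.8) / (3 × 2.504) = 1.0250; Cpl = (μ̂ − LSL) / (3σ̂) = (70.8 − 66.9) / (3 × 2.504) = 0.5192; Cpk = min(Cpu, Cpl) = 0.5192

0.519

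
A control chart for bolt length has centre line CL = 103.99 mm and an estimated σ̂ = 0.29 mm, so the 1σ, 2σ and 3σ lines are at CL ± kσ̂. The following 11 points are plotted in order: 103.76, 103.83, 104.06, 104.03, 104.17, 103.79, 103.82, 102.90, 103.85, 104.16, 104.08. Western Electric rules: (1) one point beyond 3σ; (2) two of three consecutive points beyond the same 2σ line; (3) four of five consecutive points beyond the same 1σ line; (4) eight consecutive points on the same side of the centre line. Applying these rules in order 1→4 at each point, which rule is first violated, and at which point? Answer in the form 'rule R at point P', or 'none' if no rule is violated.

Zone of each point (C = within 1σ̂, B = 1σ̂–2σ̂, A = 2σ̂–3σ̂, * = beyond 3σ̂; sign = side of CL): 1:-C, 2:-C, 3:+C, 4:+C, 5:+C, 6:-C, 7:-C, 8:-*, 9:-C, 10:+C, 11:+C
Rule 1 (one point beyond the 3σ limits) is satisfied at point 8.

rule 1 at point 8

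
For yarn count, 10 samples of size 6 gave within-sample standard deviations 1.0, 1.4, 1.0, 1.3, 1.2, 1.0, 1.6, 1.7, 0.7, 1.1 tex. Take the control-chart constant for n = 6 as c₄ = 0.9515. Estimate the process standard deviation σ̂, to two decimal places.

1.26

s̄ = (1.0 + 1.4 + 1.0 + 1.3 + 1.2 + 1.0 + 1.6 + 1.7 + 0.7 + 1.1) / 10 = 1.2000
σ̂ = s̄ / c₄ = 1.2000 / 0.9515 = 1.2612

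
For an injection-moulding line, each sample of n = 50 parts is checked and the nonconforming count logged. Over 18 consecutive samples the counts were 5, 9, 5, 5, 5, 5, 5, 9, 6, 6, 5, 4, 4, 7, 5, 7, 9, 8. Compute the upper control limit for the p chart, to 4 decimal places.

0.2595

p̄ = Σdᵢ / (k·n) = 109 / (18 × 50) = 0.12111
UCL = p̄ + 3·√(p̄(1−p̄)/n) = 0.12111 + 3 × √(0.12111×0.87889/50) = 0.12111 + 3 × 0.04614 = 0.25953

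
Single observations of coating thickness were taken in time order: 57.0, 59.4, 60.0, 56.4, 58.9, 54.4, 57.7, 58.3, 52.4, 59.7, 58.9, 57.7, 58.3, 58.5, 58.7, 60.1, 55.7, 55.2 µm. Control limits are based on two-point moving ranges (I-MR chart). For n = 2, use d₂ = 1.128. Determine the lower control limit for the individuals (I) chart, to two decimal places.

X̄ = (57.0 + 59.4 + 60.0 + 56.4 + 58.9 + 54.4 + 57.7 + 58.3 + 52.4 + 59.7 + 58.9 + 57.7 + 58.3 + 58.5 + 58.7 + 60.1 + 55.7 + 55.2) / 18 = 57.6278
Moving ranges: 2.4, 0.6, 3.6, 2.5, 4.5, 3.3, 0.6, 5.9, 7.3, 0.8, 1.2, 0.6, 0.2, 0.2, 1.4, 4.4, 0.5; M̄R̄ = 40.0000 / 17 = 2.3529
LCL = X̄ − 3·M̄R̄/d₂ = 57.6278 − 3 × 2.3529 / 1.128 = 51.3700

51.37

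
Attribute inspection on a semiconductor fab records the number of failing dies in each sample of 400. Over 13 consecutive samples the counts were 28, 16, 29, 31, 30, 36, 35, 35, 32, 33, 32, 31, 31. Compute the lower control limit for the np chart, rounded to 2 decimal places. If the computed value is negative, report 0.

14.72

p̄ = Σdᵢ / (k·n) = 399 / (13 × 400) = 0.07673
LCL = np̄ − 3·√(np̄(1−p̄)) = 30.6923 − 3 × 5.3233 = 14.7225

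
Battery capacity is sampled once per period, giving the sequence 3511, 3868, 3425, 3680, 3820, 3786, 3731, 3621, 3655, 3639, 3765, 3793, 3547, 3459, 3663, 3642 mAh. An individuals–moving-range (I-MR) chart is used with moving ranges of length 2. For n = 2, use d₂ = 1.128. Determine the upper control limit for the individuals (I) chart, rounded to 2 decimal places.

4045.26

X̄ = (3511 + 3868 + 3425 + 3680 + 3820 + 3786 + 3731 + 3621 + 3655 + 3639 + 3765 + 3793 + 3547 + 3459 + 3663 + 3642) / 16 = 3662.8125
Moving ranges: 357, 443, 255, 140, 34, 55, 110, 34, 16, 126, 28, 246, 88, 204, 21; M̄R̄ = 2157.0000 / 15 = 143.8000
UCL = X̄ + 3·M̄R̄/d₂ = 3662.8125 + 3 × 143.8000 / 1.128 = 4045.2593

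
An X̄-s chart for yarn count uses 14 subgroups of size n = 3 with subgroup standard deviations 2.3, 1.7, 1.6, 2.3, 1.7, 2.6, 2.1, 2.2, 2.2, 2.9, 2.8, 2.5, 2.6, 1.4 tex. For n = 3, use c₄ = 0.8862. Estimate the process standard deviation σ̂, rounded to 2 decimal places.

s̄ = (2.3 + 1.7 + 1.6 + 2.3 + 1.7 + 2.6 + 2.1 + 2.2 + 2.2 + 2.9 + 2.8 + 2.5 + 2.6 + 1.4) / 14 = 2.2071
σ̂ = s̄ / c₄ = 2.2071 / 0.8862 = 2.4906

2.49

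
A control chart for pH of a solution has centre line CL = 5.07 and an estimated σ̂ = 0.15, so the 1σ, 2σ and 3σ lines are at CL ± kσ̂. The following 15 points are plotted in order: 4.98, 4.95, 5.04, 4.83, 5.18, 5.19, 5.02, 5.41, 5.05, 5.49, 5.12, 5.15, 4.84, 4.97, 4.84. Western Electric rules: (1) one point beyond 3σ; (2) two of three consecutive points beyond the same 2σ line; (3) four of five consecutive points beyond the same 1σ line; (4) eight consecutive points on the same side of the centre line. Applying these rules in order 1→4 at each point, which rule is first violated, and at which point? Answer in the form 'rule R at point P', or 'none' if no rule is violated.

rule 2 at point 10

Zone of each point (C = within 1σ̂, B = 1σ̂–2σ̂, A = 2σ̂–3σ̂, * = beyond 3σ̂; sign = side of CL): 1:-C, 2:-C, 3:-C, 4:-B, 5:+C, 6:+C, 7:-C, 8:+A, 9:-C, 10:+A, 11:+C, 12:+C, 13:-B, 14:-C, 15:-B
Rule 2 (two of three consecutive points beyond the same 2σ limit) is satisfied at point 10.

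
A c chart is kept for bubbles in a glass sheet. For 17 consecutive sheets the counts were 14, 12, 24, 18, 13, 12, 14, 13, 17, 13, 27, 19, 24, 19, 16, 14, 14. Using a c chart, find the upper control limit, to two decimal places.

c̄ = (14 + 12 + 24 + 18 + 13 + 12 + 14 + 13 + 17 + 13 + 27 + 19 + 24 + 19 + 16 + 14 + 14) / 17 = 283 / 17 = 16.6471
UCL = c̄ + 3√c̄ = 16.6471 + 3 × √16.6471 = 16.6471 + 3 × 4.0801 = 28.8873

28.89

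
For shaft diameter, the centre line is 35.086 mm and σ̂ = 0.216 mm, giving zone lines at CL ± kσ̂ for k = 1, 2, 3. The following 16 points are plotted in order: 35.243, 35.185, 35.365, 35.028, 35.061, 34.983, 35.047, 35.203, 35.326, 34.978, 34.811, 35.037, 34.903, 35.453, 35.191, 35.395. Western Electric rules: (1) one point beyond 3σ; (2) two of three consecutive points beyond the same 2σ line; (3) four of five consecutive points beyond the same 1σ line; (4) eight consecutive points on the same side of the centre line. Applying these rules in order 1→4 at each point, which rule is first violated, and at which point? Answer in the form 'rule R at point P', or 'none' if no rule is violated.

Zone of each point (C = within 1σ̂, B = 1σ̂–2σ̂, A = 2σ̂–3σ̂, * = beyond 3σ̂; sign = side of CL): 1:+C, 2:+C, 3:+B, 4:-C, 5:-C, 6:-C, 7:-C, 8:+C, 9:+B, 10:-C, 11:-B, 12:-C, 13:-C, 14:+B, 15:+C, 16:+B
No rule fires across all 16 points.

none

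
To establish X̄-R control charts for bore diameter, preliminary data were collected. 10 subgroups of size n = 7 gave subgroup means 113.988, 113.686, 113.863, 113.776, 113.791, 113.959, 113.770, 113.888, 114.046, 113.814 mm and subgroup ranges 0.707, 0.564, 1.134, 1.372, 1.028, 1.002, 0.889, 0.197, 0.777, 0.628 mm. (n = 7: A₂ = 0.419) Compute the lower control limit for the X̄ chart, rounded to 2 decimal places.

113.51

X̄̄ = (113.988 + 113.686 + 113.863 + 113.776 + 113.791 + 113.959 + 113.770 + 113.888 + 114.046 + 113.814) / 10 = 1138.5810 / 10 = 113.8581
R̄ = (0.707 + 0.564 + 1.134 + 1.372 + 1.028 + 1.002 + 0.889 + 0.197 + 0.777 + 0.628) / 10 = 8.2980 / 10 = 0.8298
LCL = X̄̄ − A₂·R̄ = 113.8581 − 0.419 × 0.8298 = 113.5104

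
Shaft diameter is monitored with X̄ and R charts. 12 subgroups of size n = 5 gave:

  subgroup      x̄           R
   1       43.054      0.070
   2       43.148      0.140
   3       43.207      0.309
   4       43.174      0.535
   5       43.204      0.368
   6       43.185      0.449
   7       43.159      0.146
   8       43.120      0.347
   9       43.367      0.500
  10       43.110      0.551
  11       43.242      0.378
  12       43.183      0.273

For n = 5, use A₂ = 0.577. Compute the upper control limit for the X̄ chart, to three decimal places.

43.375

X̄̄ = (43.054 + 43.148 + 43.207 + 43.174 + 43.204 + 43.185 + 43.159 + 43.120 + 43.367 + 43.110 + 43.242 + 43.183) / 12 = 518.1530 / 12 = 43.1794
R̄ = (0.070 + 0.140 + 0.309 + 0.535 + 0.368 + 0.449 + 0.146 + 0.347 + 0.500 + 0.551 + 0.378 + 0.273) / 12 = 4.0660 / 12 = 0.3388
UCL = X̄̄ + A₂·R̄ = 43.1794 + 0.577 × 0.3388 = 43.3749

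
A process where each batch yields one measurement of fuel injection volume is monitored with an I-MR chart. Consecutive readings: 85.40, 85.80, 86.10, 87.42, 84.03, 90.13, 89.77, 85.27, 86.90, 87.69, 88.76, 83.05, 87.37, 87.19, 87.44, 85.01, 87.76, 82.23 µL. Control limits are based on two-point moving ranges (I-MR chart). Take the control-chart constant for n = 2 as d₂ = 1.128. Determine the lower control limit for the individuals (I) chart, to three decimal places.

80.099

X̄ = (85.40 + 85.80 + 86.10 + 87.42 + 84.03 + 90.13 + 89.77 + 85.27 + 86.90 + 87.69 + 88.76 + 83.05 + 87.37 + 87.19 + 87.44 + 85.01 + 87.76 + 82.23) / 18 = 86.5178
Moving ranges: 0.40, 0.30, 1.32, 3.39, 6.10, 0.36, 4.50, 1.63, 0.79, 1.07, 5.71, 4.32, 0.18, 0.25, 2.43, 2.75, 5.53; M̄R̄ = 41.0300 / 17 = 2.4135
LCL = X̄ − 3·M̄R̄/d₂ = 86.5178 − 3 × 2.4135 / 1.128 = 80.0988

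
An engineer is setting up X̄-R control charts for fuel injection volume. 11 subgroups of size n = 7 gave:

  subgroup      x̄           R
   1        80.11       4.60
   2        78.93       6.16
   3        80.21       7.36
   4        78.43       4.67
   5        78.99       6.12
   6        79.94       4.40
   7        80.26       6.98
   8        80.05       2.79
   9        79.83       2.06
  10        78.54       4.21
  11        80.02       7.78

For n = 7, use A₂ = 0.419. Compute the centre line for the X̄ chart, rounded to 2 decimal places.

X̄̄ = (80.11 + 78.93 + 80.21 + 78.43 + 78.99 + 79.94 + 80.26 + 80.05 + 79.83 + 78.54 + 80.02) / 11 = 875.3100 / 11 = 79.5736
CL = X̄̄ = 79.5736

79.57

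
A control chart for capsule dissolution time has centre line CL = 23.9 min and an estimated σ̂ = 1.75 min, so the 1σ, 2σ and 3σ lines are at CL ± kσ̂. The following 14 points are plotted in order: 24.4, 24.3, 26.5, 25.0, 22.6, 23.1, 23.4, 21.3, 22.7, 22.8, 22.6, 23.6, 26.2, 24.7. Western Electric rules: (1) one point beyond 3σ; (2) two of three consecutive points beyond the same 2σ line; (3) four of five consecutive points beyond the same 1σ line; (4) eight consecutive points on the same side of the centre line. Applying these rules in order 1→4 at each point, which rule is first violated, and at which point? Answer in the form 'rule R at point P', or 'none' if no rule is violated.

Zone of each point (C = within 1σ̂, B = 1σ̂–2σ̂, A = 2σ̂–3σ̂, * = beyond 3σ̂; sign = side of CL): 1:+C, 2:+C, 3:+B, 4:+C, 5:-C, 6:-C, 7:-C, 8:-B, 9:-C, 10:-C, 11:-C, 12:-C, 13:+B, 14:+C
Rule 4 (eight consecutive points on the same side of the centre line) is satisfied at point 12.

rule 4 at point 12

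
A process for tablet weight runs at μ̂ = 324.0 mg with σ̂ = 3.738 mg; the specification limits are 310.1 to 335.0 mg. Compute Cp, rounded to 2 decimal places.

1.11

Cp = (USL − LSL) / (6σ̂) = (335.0 − 310.1) / (6 × 3.738) = 24.9000 / 22.4280 = 1.1102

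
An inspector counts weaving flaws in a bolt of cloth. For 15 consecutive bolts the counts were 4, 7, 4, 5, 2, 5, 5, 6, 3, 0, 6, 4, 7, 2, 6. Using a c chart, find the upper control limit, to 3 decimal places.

10.693

c̄ = (4 + 7 + 4 + 5 + 2 + 5 + 5 + 6 + 3 + 0 + 6 + 4 + 7 + 2 + 6) / 15 = 66 / 15 = 4.4000
UCL = c̄ + 3√c̄ = 4.4000 + 3 × √4.4000 = 4.4000 + 3 × 2.0976 = 10.6929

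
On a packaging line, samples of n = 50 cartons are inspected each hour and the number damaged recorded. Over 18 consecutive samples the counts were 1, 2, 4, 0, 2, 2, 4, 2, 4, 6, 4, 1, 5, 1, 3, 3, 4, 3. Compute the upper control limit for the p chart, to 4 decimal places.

p̄ = Σdᵢ / (k·n) = 51 / (18 × 50) = 0.05667
UCL = p̄ + 3·√(p̄(1−p̄)/n) = 0.05667 + 3 × √(0.05667×0.94333/50) = 0.05667 + 3 × 0.03270 = 0.15476

0.1548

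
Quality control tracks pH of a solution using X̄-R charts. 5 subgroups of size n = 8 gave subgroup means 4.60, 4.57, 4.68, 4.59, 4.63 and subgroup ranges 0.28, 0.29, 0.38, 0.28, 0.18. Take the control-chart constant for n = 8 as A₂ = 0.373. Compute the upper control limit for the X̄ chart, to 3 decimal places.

X̄̄ = (4.60 + 4.57 + 4.68 + 4.59 + 4.63) / 5 = 23.0700 / 5 = 4.6140
R̄ = (0.28 + 0.29 + 0.38 + 0.28 + 0.18) / 5 = 1.4100 / 5 = 0.2820
UCL = X̄̄ + A₂·R̄ = 4.6140 + 0.373 × 0.2820 = 4.7192

4.719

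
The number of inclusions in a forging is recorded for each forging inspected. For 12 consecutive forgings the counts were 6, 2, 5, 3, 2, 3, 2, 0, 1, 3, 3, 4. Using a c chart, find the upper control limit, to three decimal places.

7.883

c̄ = (6 + 2 + 5 + 3 + 2 + 3 + 2 + 0 + 1 + 3 + 3 + 4) / 12 = 34 / 12 = 2.8333
UCL = c̄ + 3√c̄ = 2.8333 + 3 × √2.8333 = 2.8333 + 3 × 1.6833 = 7.8831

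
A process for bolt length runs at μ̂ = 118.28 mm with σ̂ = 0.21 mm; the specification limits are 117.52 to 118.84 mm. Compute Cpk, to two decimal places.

Cpu = (USL − μ̂) / (3σ̂) = (118.84 − 118.28) / (3 × 0.21) = 0.8889; Cpl = (μ̂ − LSL) / (3σ̂) = (118.28 − 117.52) / (3 × 0.21) = 1.2063; Cpk = min(Cpu, Cpl) = 0.8889

0.89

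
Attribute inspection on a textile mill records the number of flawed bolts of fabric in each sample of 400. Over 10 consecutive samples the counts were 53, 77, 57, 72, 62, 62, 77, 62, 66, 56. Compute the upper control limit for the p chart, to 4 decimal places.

p̄ = Σdᵢ / (k·n) = 644 / (10 × 400) = 0.16100
UCL = p̄ + 3·√(p̄(1−p̄)/n) = 0.16100 + 3 × √(0.16100×0.83900/400) = 0.16100 + 3 × 0.01838 = 0.21613

0.2161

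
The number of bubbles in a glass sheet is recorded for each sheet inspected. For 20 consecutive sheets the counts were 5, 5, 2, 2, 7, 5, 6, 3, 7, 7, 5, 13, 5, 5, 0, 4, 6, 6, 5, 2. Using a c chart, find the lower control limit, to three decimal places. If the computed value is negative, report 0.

c̄ = (5 + 5 + 2 + 2 + 7 + 5 + 6 + 3 + 7 + 7 + 5 + 13 + 5 + 5 + 0 + 4 + 6 + 6 + 5 + 2) / 20 = 100 / 20 = 5.0000
LCL = c̄ − 3√c̄ = 5.0000 − 3 × 2.2361 = -1.7082 → 0 (cannot be negative)

0.000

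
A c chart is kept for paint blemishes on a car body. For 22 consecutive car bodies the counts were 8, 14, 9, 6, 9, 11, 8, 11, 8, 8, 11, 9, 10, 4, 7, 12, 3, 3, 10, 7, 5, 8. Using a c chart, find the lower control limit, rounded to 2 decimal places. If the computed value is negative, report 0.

c̄ = (8 + 14 + 9 + 6 + 9 + 11 + 8 + 11 + 8 + 8 + 11 + 9 + 10 + 4 + 7 + 12 + 3 + 3 + 10 + 7 + 5 + 8) / 22 = 181 / 22 = 8.2273
LCL = c̄ − 3√c̄ = 8.2273 − 3 × 2.8683 = -0.3777 → 0 (cannot be negative)

0.00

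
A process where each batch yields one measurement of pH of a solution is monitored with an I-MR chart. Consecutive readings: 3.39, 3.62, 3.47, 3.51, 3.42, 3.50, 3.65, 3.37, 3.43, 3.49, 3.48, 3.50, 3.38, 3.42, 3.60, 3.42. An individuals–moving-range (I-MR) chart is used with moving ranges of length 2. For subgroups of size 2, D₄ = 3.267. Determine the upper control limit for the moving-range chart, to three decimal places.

Moving ranges: 0.23, 0.15, 0.04, 0.09, 0.08, 0.15, 0.28, 0.06, 0.06, 0.01, 0.02, 0.12, 0.04, 0.18, 0.18; M̄R̄ = 1.6900 / 15 = 0.1127
UCL_MR = D₄·M̄R̄ = 3.267 × 0.1127 = 0.3681

0.368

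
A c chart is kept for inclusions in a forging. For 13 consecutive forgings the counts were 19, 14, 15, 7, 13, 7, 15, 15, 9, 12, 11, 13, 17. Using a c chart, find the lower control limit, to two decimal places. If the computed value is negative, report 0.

c̄ = (19 + 14 + 15 + 7 + 13 + 7 + 15 + 15 + 9 + 12 + 11 + 13 + 17) / 13 = 167 / 13 = 12.8462
LCL = c̄ − 3√c̄ = 12.8462 − 3 × 3.5842 = 2.0937

2.09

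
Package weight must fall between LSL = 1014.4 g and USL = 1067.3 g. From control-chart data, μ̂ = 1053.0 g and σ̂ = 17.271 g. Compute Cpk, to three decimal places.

0.276

Cpu = (USL − μ̂) / (3σ̂) = (1067.3 − 1053.0) / (3 × 17.271) = 0.2760; Cpl = (μ̂ − LSL) / (3σ̂) = (1053.0 − 1014.4) / (3 × 17.271) = 0.7450; Cpk = min(Cpu, Cpl) = 0.2760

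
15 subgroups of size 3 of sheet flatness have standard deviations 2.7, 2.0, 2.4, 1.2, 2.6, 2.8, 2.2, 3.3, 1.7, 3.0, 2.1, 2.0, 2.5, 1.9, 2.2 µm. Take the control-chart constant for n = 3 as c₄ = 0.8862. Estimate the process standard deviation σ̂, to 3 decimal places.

2.603

s̄ = (2.7 + 2.0 + 2.4 + 1.2 + 2.6 + 2.8 + 2.2 + 3.3 + 1.7 + 3.0 + 2.1 + 2.0 + 2.5 + 1.9 + 2.2) / 15 = 2.3067
σ̂ = s̄ / c₄ = 2.3067 / 0.8862 = 2.6029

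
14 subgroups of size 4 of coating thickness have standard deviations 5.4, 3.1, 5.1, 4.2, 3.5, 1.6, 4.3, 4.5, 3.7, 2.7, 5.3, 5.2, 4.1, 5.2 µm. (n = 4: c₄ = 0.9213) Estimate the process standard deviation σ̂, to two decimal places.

4.49

s̄ = (5.4 + 3.1 + 5.1 + 4.2 + 3.5 + 1.6 + 4.3 + 4.5 + 3.7 + 2.7 + 5.3 + 5.2 + 4.1 + 5.2) / 14 = 4.1357
σ̂ = s̄ / c₄ = 4.1357 / 0.9213 = 4.4890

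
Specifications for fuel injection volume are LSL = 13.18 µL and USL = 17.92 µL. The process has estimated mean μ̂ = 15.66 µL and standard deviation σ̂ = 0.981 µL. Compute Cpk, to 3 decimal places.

0.768

Cpu = (USL − μ̂) / (3σ̂) = (17.92 − 15.66) / (3 × 0.981) = 0.7679; Cpl = (μ̂ − LSL) / (3σ̂) = (15.66 − 13.18) / (3 × 0.981) = 0.8427; Cpk = min(Cpu, Cpl) = 0.7679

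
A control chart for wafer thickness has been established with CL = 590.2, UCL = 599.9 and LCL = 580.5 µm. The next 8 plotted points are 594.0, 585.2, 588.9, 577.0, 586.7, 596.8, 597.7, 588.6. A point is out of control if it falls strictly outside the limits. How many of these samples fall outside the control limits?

1

Compare each point to [580.5, 599.9]: sample 4 = 577.0 < LCL.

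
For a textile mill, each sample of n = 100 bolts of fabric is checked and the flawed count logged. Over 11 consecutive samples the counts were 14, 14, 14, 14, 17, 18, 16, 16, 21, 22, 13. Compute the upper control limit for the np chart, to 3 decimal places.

27.346

p̄ = Σdᵢ / (k·n) = 179 / (11 × 100) = 0.16273
UCL = np̄ + 3·√(np̄(1−p̄)) = 16.2727 + 3 × √(16.2727×0.83727) = 16.2727 + 3 × 3.6912 = 27.3462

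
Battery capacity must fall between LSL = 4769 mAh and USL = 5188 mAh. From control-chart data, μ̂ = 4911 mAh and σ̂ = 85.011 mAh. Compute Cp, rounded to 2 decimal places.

Cp = (USL − LSL) / (6σ̂) = (5188 − 4769) / (6 × 85.011) = 419.0000 / 510.0660 = 0.8215

0.82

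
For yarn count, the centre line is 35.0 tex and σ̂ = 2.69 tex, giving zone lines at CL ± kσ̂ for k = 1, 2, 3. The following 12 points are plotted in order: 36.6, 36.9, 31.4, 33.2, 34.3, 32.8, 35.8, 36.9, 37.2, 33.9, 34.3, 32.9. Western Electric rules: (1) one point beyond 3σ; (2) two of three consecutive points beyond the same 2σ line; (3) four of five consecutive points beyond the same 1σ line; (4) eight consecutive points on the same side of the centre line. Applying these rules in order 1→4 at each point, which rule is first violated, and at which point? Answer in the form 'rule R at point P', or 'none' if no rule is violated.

Zone of each point (C = within 1σ̂, B = 1σ̂–2σ̂, A = 2σ̂–3σ̂, * = beyond 3σ̂; sign = side of CL): 1:+C, 2:+C, 3:-B, 4:-C, 5:-C, 6:-C, 7:+C, 8:+C, 9:+C, 10:-C, 11:-C, 12:-C
No rule fires across all 12 points.

none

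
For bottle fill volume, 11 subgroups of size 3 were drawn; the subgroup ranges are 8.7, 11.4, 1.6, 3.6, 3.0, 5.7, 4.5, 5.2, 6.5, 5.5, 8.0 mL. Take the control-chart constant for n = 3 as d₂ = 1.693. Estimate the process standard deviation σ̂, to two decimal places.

R̄ = (8.7 + 11.4 + 1.6 + 3.6 + 3.0 + 5.7 + 4.5 + 5.2 + 6.5 + 5.5 + 8.0) / 11 = 5.7909
σ̂ = R̄ / d₂ = 5.7909 / 1.693 = 3.4205

3.42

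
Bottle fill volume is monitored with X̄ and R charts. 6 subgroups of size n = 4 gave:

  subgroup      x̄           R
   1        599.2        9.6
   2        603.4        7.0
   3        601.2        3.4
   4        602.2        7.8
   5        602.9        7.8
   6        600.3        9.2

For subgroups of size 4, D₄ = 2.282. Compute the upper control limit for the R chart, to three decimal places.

R̄ = (9.6 + 7.0 + 3.4 + 7.8 + 7.8 + 9.2) / 6 = 44.8000 / 6 = 7.4667
UCL_R = D₄·R̄ = 2.282 × 7.4667 = 17.0389

17.039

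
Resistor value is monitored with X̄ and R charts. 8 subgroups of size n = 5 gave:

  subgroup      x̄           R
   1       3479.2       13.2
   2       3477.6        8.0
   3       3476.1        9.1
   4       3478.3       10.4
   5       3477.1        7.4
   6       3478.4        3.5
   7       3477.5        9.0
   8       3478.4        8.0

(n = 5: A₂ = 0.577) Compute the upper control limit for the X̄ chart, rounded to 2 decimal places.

X̄̄ = (3479.2 + 3477.6 + 3476.1 + 3478.3 + 3477.1 + 3478.4 + 3477.5 + 3478.4) / 8 = 27822.6000 / 8 = 3477.8250
R̄ = (13.2 + 8.0 + 9.1 + 10.4 + 7.4 + 3.5 + 9.0 + 8.0) / 8 = 68.6000 / 8 = 8.5750
UCL = X̄̄ + A₂·R̄ = 3477.8250 + 0.577 × 8.5750 = 3482.7728

3482.77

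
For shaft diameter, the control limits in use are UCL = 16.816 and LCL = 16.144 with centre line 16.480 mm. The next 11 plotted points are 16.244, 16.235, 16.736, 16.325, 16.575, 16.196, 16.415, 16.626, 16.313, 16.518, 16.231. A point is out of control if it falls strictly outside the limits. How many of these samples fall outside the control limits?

0

All 11 points lie within [16.144, 16.816].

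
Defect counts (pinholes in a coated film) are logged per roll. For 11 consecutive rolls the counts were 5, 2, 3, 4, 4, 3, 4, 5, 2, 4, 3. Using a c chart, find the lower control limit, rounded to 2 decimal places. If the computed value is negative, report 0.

c̄ = (5 + 2 + 3 + 4 + 4 + 3 + 4 + 5 + 2 + 4 + 3) / 11 = 39 / 11 = 3.5455
LCL = c̄ − 3√c̄ = 3.5455 − 3 × 1.8829 = -2.1034 → 0 (cannot be negative)

0.00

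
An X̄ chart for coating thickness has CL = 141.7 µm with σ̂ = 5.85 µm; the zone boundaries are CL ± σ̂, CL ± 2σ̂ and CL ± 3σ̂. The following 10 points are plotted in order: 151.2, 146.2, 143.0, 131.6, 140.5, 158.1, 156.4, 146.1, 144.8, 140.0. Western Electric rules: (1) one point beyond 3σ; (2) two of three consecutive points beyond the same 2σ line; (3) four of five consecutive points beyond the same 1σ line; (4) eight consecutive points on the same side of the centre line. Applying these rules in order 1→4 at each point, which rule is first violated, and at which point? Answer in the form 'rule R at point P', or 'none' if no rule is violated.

rule 2 at point 7

Zone of each point (C = within 1σ̂, B = 1σ̂–2σ̂, A = 2σ̂–3σ̂, * = beyond 3σ̂; sign = side of CL): 1:+B, 2:+C, 3:+C, 4:-B, 5:-C, 6:+A, 7:+A, 8:+C, 9:+C, 10:-C
Rule 2 (two of three consecutive points beyond the same 2σ limit) is satisfied at point 7.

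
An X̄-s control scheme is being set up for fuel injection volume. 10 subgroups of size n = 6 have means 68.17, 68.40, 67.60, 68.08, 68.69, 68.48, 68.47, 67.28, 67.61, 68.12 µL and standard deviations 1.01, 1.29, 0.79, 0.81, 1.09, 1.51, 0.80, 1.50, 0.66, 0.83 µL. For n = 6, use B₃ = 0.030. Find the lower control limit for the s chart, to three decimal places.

s̄ = (1.01 + 1.29 + 0.79 + 0.81 + 1.09 + 1.51 + 0.80 + 1.50 + 0.66 + 0.83) / 10 = 1.0290
LCL_s = B₃·s̄ = 0.030 × 1.0290 = 0.0309

0.031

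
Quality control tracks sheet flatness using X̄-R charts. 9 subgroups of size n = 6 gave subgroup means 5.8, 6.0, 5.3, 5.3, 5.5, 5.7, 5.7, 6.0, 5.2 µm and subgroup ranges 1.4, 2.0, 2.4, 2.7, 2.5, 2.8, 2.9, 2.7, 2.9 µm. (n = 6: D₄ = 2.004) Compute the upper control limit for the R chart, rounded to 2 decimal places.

R̄ = (1.4 + 2.0 + 2.4 + 2.7 + 2.5 + 2.8 + 2.9 + 2.7 + 2.9) / 9 = 22.3000 / 9 = 2.4778
UCL_R = D₄·R̄ = 2.004 × 2.4778 = 4.9655

4.97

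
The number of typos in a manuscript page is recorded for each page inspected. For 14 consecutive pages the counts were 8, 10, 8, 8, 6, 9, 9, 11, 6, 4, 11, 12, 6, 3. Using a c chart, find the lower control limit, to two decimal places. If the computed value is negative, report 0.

c̄ = (8 + 10 + 8 + 8 + 6 + 9 + 9 + 11 + 6 + 4 + 11 + 12 + 6 + 3) / 14 = 111 / 14 = 7.9286
LCL = c̄ − 3√c̄ = 7.9286 − 3 × 2.8158 = -0.5187 → 0 (cannot be negative)

0.00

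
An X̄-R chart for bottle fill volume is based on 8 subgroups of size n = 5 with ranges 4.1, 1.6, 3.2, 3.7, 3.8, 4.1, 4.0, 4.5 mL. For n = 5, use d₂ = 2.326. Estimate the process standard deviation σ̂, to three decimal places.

1.558

R̄ = (4.1 + 1.6 + 3.2 + 3.7 + 3.8 + 4.1 + 4.0 + 4.5) / 8 = 3.6250
σ̂ = R̄ / d₂ = 3.6250 / 2.326 = 1.5585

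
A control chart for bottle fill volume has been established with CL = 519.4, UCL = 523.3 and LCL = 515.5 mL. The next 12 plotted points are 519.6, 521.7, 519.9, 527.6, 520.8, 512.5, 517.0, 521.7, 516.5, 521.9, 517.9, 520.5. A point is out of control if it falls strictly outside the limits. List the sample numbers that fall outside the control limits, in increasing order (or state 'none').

Compare each point to [515.5, 523.3]: sample 4 = 527.6 > UCL; sample 6 = 512.5 < LCL.

4, 6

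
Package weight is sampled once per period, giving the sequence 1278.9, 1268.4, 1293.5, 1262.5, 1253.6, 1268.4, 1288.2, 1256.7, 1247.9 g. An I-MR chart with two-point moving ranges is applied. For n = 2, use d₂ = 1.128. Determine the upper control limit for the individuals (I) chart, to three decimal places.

1318.678

X̄ = (1278.9 + 1268.4 + 1293.5 + 1262.5 + 1253.6 + 1268.4 + 1288.2 + 1256.7 + 1247.9) / 9 = 1268.6778
Moving ranges: 10.5, 25.1, 31.0, 8.9, 14.8, 19.8, 31.5, 8.8; M̄R̄ = 150.4000 / 8 = 18.8000
UCL = X̄ + 3·M̄R̄/d₂ = 1268.6778 + 3 × 18.8000 / 1.128 = 1318.6778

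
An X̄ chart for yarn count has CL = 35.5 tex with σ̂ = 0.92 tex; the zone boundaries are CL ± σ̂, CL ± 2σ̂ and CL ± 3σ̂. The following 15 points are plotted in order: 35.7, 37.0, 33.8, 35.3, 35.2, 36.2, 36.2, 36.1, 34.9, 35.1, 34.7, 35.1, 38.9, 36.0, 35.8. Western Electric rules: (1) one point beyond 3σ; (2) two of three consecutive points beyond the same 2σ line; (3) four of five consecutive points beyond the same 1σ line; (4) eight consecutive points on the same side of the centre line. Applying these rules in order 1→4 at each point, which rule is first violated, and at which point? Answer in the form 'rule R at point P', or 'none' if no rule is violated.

rule 1 at point 13

Zone of each point (C = within 1σ̂, B = 1σ̂–2σ̂, A = 2σ̂–3σ̂, * = beyond 3σ̂; sign = side of CL): 1:+C, 2:+B, 3:-B, 4:-C, 5:-C, 6:+C, 7:+C, 8:+C, 9:-C, 10:-C, 11:-C, 12:-C, 13:+*, 14:+C, 15:+C
Rule 1 (one point beyond the 3σ limits) is satisfied at point 13.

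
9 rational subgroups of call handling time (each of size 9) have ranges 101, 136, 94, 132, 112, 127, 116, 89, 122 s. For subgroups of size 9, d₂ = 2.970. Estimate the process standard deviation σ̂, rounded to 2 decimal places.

R̄ = (101 + 136 + 94 + 132 + 112 + 127 + 116 + 89 + 122) / 9 = 114.3333
σ̂ = R̄ / d₂ = 114.3333 / 2.970 = 38.4961

38.50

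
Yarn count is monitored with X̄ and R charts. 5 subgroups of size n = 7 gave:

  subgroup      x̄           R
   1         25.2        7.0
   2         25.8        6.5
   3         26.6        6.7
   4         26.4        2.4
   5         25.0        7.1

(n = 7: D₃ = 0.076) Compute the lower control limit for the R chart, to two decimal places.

R̄ = (7.0 + 6.5 + 6.7 + 2.4 + 7.1) / 5 = 29.7000 / 5 = 5.9400
LCL_R = D₃·R̄ = 0.076 × 5.9400 = 0.4514

0.45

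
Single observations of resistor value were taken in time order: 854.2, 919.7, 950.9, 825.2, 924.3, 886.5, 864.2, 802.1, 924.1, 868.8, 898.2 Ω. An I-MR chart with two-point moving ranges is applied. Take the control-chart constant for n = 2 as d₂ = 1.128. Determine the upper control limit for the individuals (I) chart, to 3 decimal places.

X̄ = (854.2 + 919.7 + 950.9 + 825.2 + 924.3 + 886.5 + 864.2 + 802.1 + 924.1 + 868.8 + 898.2) / 11 = 883.4727
Moving ranges: 65.5, 31.2, 125.7, 99.1, 37.8, 22.3, 62.1, 122.0, 55.3, 29.4; M̄R̄ = 650.4000 / 10 = 65.0400
UCL = X̄ + 3·M̄R̄/d₂ = 883.4727 + 3 × 65.0400 / 1.128 = 1056.4515

1056.451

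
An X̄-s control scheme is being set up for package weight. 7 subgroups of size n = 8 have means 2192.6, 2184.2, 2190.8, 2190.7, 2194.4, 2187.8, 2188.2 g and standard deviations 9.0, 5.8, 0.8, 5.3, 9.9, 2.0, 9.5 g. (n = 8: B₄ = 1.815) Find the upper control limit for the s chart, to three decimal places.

10.968

s̄ = (9.0 + 5.8 + 0.8 + 5.3 + 9.9 + 2.0 + 9.5) / 7 = 6.0429
UCL_s = B₄·s̄ = 1.815 × 6.0429 = 10.9678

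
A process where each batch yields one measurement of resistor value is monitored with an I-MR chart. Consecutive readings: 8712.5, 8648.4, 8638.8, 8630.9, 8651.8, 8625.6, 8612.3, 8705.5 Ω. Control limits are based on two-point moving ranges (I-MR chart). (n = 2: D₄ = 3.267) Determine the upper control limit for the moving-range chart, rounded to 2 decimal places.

109.77

Moving ranges: 64.1, 9.6, 7.9, 20.9, 26.2, 13.3, 93.2; M̄R̄ = 235.2000 / 7 = 33.6000
UCL_MR = D₄·M̄R̄ = 3.267 × 33.6000 = 109.7712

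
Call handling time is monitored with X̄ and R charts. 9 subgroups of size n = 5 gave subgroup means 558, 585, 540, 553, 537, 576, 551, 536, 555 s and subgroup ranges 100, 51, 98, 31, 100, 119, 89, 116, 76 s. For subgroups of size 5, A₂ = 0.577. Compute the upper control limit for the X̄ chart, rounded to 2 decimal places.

X̄̄ = (558 + 585 + 540 + 553 + 537 + 576 + 551 + 536 + 555) / 9 = 4991.0000 / 9 = 554.5556
R̄ = (100 + 51 + 98 + 31 + 100 + 119 + 89 + 116 + 76) / 9 = 780.0000 / 9 = 86.6667
UCL = X̄̄ + A₂·R̄ = 554.5556 + 0.577 × 86.6667 = 604.5622

604.56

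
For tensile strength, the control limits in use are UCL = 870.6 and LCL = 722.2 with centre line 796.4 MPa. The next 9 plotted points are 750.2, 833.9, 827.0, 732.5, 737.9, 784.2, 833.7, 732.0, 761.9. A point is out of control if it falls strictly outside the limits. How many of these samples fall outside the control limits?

All 9 points lie within [722.2, 870.6].

0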